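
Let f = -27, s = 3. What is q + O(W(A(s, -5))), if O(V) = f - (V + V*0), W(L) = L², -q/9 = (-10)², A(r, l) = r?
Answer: -936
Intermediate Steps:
q = -900 (q = -9*(-10)² = -9*100 = -900)
O(V) = -27 - V (O(V) = -27 - (V + V*0) = -27 - (V + 0) = -27 - V)
q + O(W(A(s, -5))) = -900 + (-27 - 1*3²) = -900 + (-27 - 1*9) = -900 + (-27 - 9) = -900 - 36 = -936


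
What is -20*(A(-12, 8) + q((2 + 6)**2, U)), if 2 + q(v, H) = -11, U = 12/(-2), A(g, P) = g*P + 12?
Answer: 1940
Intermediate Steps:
A(g, P) = 12 + P*g (A(g, P) = P*g + 12 = 12 + P*g)
U = -6 (U = 12*(-1/2) = -6)
q(v, H) = -13 (q(v, H) = -2 - 11 = -13)
-20*(A(-12, 8) + q((2 + 6)**2, U)) = -20*((12 + 8*(-12)) - 13) = -20*((12 - 96) - 13) = -20*(-84 - 13) = -20*(-97) = 1940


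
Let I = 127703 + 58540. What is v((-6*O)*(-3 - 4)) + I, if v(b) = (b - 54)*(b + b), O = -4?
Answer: 260835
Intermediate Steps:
I = 186243
v(b) = 2*b*(-54 + b) (v(b) = (-54 + b)*(2*b) = 2*b*(-54 + b))
v((-6*O)*(-3 - 4)) + I = 2*((-6*(-4))*(-3 - 4))*(-54 + (-6*(-4))*(-3 - 4)) + 186243 = 2*(24*(-7))*(-54 + 24*(-7)) + 186243 = 2*(-168)*(-54 - 168) + 186243 = 2*(-168)*(-222) + 186243 = 74592 + 186243 = 260835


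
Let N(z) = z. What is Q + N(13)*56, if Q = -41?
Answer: 687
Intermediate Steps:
Q + N(13)*56 = -41 + 13*56 = -41 + 728 = 687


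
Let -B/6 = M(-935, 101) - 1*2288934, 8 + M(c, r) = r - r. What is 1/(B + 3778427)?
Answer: 1/17512079 ≈ 5.7103e-8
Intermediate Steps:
M(c, r) = -8 (M(c, r) = -8 + (r - r) = -8 + 0 = -8)
B = 13733652 (B = -6*(-8 - 1*2288934) = -6*(-8 - 2288934) = -6*(-2288942) = 13733652)
1/(B + 3778427) = 1/(13733652 + 3778427) = 1/17512079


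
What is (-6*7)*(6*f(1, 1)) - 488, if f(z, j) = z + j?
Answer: -992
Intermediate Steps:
f(z, j) = j + z
(-6*7)*(6*f(1, 1)) - 488 = (-6*7)*(6*(1 + 1)) - 488 = -252*2 - 488 = -42*12 - 488 = -504 - 488 = -992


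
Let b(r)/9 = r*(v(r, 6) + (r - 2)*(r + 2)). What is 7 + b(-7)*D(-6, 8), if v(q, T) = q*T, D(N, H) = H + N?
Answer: -371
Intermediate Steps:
v(q, T) = T*q
b(r) = 9*r*(6*r + (-2 + r)*(2 + r)) (b(r) = 9*(r*(6*r + (r - 2)*(r + 2))) = 9*(r*(6*r + (-2 + r)*(2 + r))) = 9*r*(6*r + (-2 + r)*(2 + r)))
7 + b(-7)*D(-6, 8) = 7 + (9*(-7)*(-4 + (-7)² + 6*(-7)))*(8 - 6) = 7 + (9*(-7)*(-4 + 49 - 42))*2 = 7 + (9*(-7)*3)*2 = 7 - 189*2 = 7 - 378 = -371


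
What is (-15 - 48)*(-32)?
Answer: 2016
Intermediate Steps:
(-15 - 48)*(-32) = -63*(-32) = 2016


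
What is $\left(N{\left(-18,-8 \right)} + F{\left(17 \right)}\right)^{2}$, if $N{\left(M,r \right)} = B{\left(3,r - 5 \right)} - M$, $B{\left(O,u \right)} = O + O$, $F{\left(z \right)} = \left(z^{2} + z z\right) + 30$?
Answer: $399424$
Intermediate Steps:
$F{\left(z \right)} = 30 + 2 z^{2}$ ($F{\left(z \right)} = \left(z^{2} + z^{2}\right) + 30 = 2 z^{2} + 30 = 30 + 2 z^{2}$)
$B{\left(O,u \right)} = 2 O$
$N{\left(M,r \right)} = 6 - M$ ($N{\left(M,r \right)} = 2 \cdot 3 - M = 6 - M$)
$\left(N{\left(-18,-8 \right)} + F{\left(17 \right)}\right)^{2} = \left(\left(6 - -18\right) + \left(30 + 2 \cdot 17^{2}\right)\right)^{2} = \left(\left(6 + 18\right) + \left(30 + 2 \cdot 289\right)\right)^{2} = \left(24 + \left(30 + 578\right)\right)^{2} = \left(24 + 608\right)^{2} = 632^{2} = 399424$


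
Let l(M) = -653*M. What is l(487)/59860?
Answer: -318011/59860 ≈ -5.3126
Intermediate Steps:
l(487)/59860 = -653*487/59860 = -318011*1/59860 = -318011/59860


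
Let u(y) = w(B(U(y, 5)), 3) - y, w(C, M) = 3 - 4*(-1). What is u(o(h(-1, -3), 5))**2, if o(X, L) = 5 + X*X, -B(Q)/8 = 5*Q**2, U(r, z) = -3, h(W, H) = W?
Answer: 1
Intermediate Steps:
B(Q) = -40*Q**2
w(C, M) = 7 (w(C, M) = 3 + 4 = 7)
o(X, L) = 5 + X**2
u(y) = 7 - y
u(o(h(-1, -3), 5))**2 = (7 - (5 + (-1)**2))**2 = (7 - (5 + 1))**2 = (7 - 1*6)**2 = (7 - 6)**2 = 1**2 = 1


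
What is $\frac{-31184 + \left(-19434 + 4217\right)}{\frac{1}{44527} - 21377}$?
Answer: $\frac{2066097327}{951853678} \approx 2.1706$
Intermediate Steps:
$\frac{-31184 + \left(-19434 + 4217\right)}{\frac{1}{44527} - 21377} = \frac{-31184 - 15217}{\frac{1}{44527} - 21377} = - \frac{46401}{- \frac{951853678}{44527}} = \left(-46401\right) \left(- \frac{44527}{951853678}\right) = \frac{2066097327}{951853678}$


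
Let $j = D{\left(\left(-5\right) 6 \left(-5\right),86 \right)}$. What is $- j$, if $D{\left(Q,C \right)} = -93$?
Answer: $93$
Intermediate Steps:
$j = -93$
$- j = \left(-1\right) \left(-93\right) = 93$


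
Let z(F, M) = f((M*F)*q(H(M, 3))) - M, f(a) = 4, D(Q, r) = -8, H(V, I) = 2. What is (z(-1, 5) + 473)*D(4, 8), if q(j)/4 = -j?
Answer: -3776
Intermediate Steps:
q(j) = -4*j (q(j) = 4*(-j) = -4*j)
z(F, M) = 4 - M
(z(-1, 5) + 473)*D(4, 8) = ((4 - 1*5) + 473)*(-8) = ((4 - 5) + 473)*(-8) = (-1 + 473)*(-8) = 472*(-8) = -3776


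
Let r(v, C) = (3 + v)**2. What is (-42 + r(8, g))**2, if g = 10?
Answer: 6241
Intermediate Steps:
(-42 + r(8, g))**2 = (-42 + (3 + 8)**2)**2 = (-42 + 11**2)**2 = (-42 + 121)**2 = 79**2 = 6241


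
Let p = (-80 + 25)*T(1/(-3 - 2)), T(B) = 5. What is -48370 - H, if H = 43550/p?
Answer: -530328/11 ≈ -48212.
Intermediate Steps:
p = -275 (p = (-80 + 25)*5 = -55*5 = -275)
H = -1742/11 (H = 43550/(-275) = 43550*(-1/275) = -1742/11 ≈ -158.36)
-48370 - H = -48370 - 1*(-1742/11) = -48370 + 1742/11 = -530328/11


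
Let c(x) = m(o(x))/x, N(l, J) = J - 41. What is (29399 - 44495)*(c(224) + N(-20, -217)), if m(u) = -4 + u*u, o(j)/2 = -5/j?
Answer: 1368061789113/351232 ≈ 3.8950e+6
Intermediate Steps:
o(j) = -10/j (o(j) = 2*(-5/j) = -10/j)
N(l, J) = -41 + J
m(u) = -4 + u²
c(x) = (-4 + 100/x²)/x (c(x) = (-4 + (-10/x)²)/x = (-4 + 100/x²)/x)
(29399 - 44495)*(c(224) + N(-20, -217)) = (29399 - 44495)*((-4/224 + 100/224³) + (-41 - 217)) = -15096*((-4*1/224 + 100*(1/11239424)) - 258) = -15096*((-1/56 + 25/2809856) - 258) = -15096*(-50151/2809856 - 258) = -15096*(-724992999/2809856) = 1368061789113/351232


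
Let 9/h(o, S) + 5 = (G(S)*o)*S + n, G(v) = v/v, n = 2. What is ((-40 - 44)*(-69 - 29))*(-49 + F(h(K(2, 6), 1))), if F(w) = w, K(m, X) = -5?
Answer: -412629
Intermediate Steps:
G(v) = 1
h(o, S) = 9/(-3 + S*o) (h(o, S) = 9/(-5 + ((1*o)*S + 2)) = 9/(-5 + (o*S + 2)) = 9/(-5 + (S*o + 2)) = 9/(-5 + (2 + S*o)) = 9/(-3 + S*o))
((-40 - 44)*(-69 - 29))*(-49 + F(h(K(2, 6), 1))) = ((-40 - 44)*(-69 - 29))*(-49 + 9/(-3 + 1*(-5))) = (-84*(-98))*(-49 + 9/(-3 - 5)) = 8232*(-49 + 9/(-8)) = 8232*(-49 + 9*(-⅛)) = 8232*(-49 - 9/8) = 8232*(-401/8) = -412629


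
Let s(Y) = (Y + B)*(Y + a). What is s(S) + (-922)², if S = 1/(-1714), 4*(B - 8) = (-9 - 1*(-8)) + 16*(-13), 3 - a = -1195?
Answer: 4683268849367/5875592 ≈ 7.9707e+5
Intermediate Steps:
a = 1198 (a = 3 - 1*(-1195) = 3 + 1195 = 1198)
B = -177/4 (B = 8 + ((-9 - 1*(-8)) + 16*(-13))/4 = 8 + ((-9 + 8) - 208)/4 = 8 + (-1 - 208)/4 = 8 + (¼)*(-209) = 8 - 209/4 = -177/4 ≈ -44.250)
S = -1/1714 ≈ -0.00058343
s(Y) = (1198 + Y)*(-177/4 + Y) (s(Y) = (Y - 177/4)*(Y + 1198) = (-177/4 + Y)*(1198 + Y) = (1198 + Y)*(-177/4 + Y))
s(S) + (-922)² = (-106023/2 + (-1/1714)² + (4615/4)*(-1/1714)) + (-922)² = (-106023/2 + 1/2937796 - 4615/6856) + 850084 = -311477900361/5875592 + 850084 = 4683268849367/5875592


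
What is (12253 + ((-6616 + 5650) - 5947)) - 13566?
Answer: -8226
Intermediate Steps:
(12253 + ((-6616 + 5650) - 5947)) - 13566 = (12253 + (-966 - 5947)) - 13566 = (12253 - 6913) - 13566 = 5340 - 13566 = -8226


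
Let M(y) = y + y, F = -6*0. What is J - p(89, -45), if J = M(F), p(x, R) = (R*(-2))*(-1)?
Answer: 90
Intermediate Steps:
F = 0
M(y) = 2*y
p(x, R) = 2*R (p(x, R) = -2*R*(-1) = 2*R)
J = 0 (J = 2*0 = 0)
J - p(89, -45) = 0 - 2*(-45) = 0 - 1*(-90) = 0 + 90 = 90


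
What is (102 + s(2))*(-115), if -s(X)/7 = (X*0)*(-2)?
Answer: -11730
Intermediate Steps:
s(X) = 0 (s(X) = -7*X*0*(-2) = -0*(-2) = -7*0 = 0)
(102 + s(2))*(-115) = (102 + 0)*(-115) = 102*(-115) = -11730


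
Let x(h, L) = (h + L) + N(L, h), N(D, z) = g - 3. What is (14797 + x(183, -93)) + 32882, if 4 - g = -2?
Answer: 47772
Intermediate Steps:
g = 6 (g = 4 - 1*(-2) = 4 + 2 = 6)
N(D, z) = 3 (N(D, z) = 6 - 3 = 3)
x(h, L) = 3 + L + h (x(h, L) = (h + L) + 3 = (L + h) + 3 = 3 + L + h)
(14797 + x(183, -93)) + 32882 = (14797 + (3 - 93 + 183)) + 32882 = (14797 + 93) + 32882 = 14890 + 32882 = 47772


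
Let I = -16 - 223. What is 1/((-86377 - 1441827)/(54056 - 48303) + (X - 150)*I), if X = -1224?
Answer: 5753/1887676454 ≈ 3.0477e-6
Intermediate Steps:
I = -239
1/((-86377 - 1441827)/(54056 - 48303) + (X - 150)*I) = 1/((-86377 - 1441827)/(54056 - 48303) + (-1224 - 150)*(-239)) = 1/(-1528204/5753 - 1374*(-239)) = 1/(-1528204*1/5753 + 328386) = 1/(-1528204/5753 + 328386) = 1/(1887676454/5753) = 5753/1887676454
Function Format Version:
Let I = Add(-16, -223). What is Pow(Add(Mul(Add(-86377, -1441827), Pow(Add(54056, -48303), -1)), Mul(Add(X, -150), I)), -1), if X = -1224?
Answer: Rational(5753, 1887676454) ≈ 3.0477e-6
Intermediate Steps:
I = -239
Pow(Add(Mul(Add(-86377, -1441827), Pow(Add(54056, -48303), -1)), Mul(Add(X, -150), I)), -1) = Pow(Add(Mul(Add(-86377, -1441827), Pow(Add(54056, -48303), -1)), Mul(Add(-1224, -150), -239)), -1) = Pow(Add(Mul(-1528204, Pow(5753, -1)), Mul(-1374, -239)), -1) = Pow(Add(Mul(-1528204, Rational(1, 5753)), 328386), -1) = Pow(Add(Rational(-1528204, 5753), 328386), -1) = Pow(Rational(1887676454, 5753), -1) = Rational(5753, 1887676454)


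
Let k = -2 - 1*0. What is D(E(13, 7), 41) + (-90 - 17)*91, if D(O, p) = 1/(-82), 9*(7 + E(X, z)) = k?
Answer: -798435/82 ≈ -9737.0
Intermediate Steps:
k = -2 (k = -2 + 0 = -2)
E(X, z) = -65/9 (E(X, z) = -7 + (⅑)*(-2) = -7 - 2/9 = -65/9)
D(O, p) = -1/82
D(E(13, 7), 41) + (-90 - 17)*91 = -1/82 + (-90 - 17)*91 = -1/82 - 107*91 = -1/82 - 9737 = -798435/82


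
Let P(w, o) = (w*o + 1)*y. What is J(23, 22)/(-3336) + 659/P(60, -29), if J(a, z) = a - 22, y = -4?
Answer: 547867/5801304 ≈ 0.094439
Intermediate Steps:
J(a, z) = -22 + a
P(w, o) = -4 - 4*o*w (P(w, o) = (w*o + 1)*(-4) = (o*w + 1)*(-4) = (1 + o*w)*(-4) = -4 - 4*o*w)
J(23, 22)/(-3336) + 659/P(60, -29) = (-22 + 23)/(-3336) + 659/(-4 - 4*(-29)*60) = 1*(-1/3336) + 659/(-4 + 6960) = -1/3336 + 659/6956 = 547867/5801304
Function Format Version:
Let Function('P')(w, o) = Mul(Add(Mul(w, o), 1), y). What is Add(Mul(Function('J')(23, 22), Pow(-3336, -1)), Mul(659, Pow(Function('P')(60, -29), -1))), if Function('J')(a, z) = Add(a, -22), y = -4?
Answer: Rational(547867, 5801304) ≈ 0.094439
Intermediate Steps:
Function('J')(a, z) = Add(-22, a)
Function('P')(w, o) = Add(-4, Mul(-4, o, w)) (Function('P')(w, o) = Mul(Add(Mul(w, o), 1), -4) = Mul(Add(Mul(o, w), 1), -4) = Mul(Add(1, Mul(o, w)), -4) = Add(-4, Mul(-4, o, w)))
Add(Mul(Function('J')(23, 22), Pow(-3336, -1)), Mul(659, Pow(Function('P')(60, -29), -1))) = Add(Mul(Add(-22, 23), Pow(-3336, -1)), Mul(659, Pow(Add(-4, Mul(-4, -29, 60)), -1))) = Add(Mul(1, Rational(-1, 3336)), Mul(659, Pow(Add(-4, 6960), -1))) = Add(Rational(-1, 3336), Mul(659, Pow(6956, -1))) = Add(Rational(-1, 3336), Mul(659, Rational(1, 6956))) = Add(Rational(-1, 3336), Rational(659, 6956)) = Rational(547867, 5801304)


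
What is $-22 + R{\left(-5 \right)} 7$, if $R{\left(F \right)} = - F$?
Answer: $13$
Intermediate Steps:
$-22 + R{\left(-5 \right)} 7 = -22 + \left(-1\right) \left(-5\right) 7 = -22 + 5 \cdot 7 = -22 + 35 = 13$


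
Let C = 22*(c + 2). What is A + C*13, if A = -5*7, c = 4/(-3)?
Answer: 467/3 ≈ 155.67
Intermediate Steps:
c = -4/3 (c = 4*(-⅓) = -4/3 ≈ -1.3333)
A = -35
C = 44/3 (C = 22*(-4/3 + 2) = 22*(⅔) = 44/3 ≈ 14.667)
A + C*13 = -35 + (44/3)*13 = -35 + 572/3 = 467/3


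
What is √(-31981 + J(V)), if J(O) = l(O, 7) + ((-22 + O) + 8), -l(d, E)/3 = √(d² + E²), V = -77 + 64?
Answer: √(-32008 - 3*√218) ≈ 179.03*I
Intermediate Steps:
V = -13
l(d, E) = -3*√(E² + d²) (l(d, E) = -3*√(d² + E²) = -3*√(E² + d²))
J(O) = -14 + O - 3*√(49 + O²) (J(O) = -3*√(7² + O²) + ((-22 + O) + 8) = -3*√(49 + O²) + (-14 + O) = -14 + O - 3*√(49 + O²))
√(-31981 + J(V)) = √(-31981 + (-14 - 13 - 3*√(49 + (-13)²))) = √(-31981 + (-14 - 13 - 3*√(49 + 169))) = √(-31981 + (-14 - 13 - 3*√218)) = √(-31981 + (-27 - 3*√218)) = √(-32008 - 3*√218)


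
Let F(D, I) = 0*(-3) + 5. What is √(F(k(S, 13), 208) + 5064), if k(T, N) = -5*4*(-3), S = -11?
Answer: √5069 ≈ 71.197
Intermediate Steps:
k(T, N) = 60 (k(T, N) = -20*(-3) = 60)
F(D, I) = 5 (F(D, I) = 0 + 5 = 5)
√(F(k(S, 13), 208) + 5064) = √(5 + 5064) = √5069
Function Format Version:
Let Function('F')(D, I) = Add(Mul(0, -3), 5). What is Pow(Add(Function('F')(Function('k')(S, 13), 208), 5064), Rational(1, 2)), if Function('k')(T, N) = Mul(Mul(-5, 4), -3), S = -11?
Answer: Pow(5069, Rational(1, 2)) ≈ 71.197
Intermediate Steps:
Function('k')(T, N) = 60 (Function('k')(T, N) = Mul(-20, -3) = 60)
Function('F')(D, I) = 5 (Function('F')(D, I) = Add(0, 5) = 5)
Pow(Add(Function('F')(Function('k')(S, 13), 208), 5064), Rational(1, 2)) = Pow(Add(5, 5064), Rational(1, 2)) = Pow(5069, Rational(1, 2))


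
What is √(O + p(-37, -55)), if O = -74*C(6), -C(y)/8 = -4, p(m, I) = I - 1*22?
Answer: I*√2445 ≈ 49.447*I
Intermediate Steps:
p(m, I) = -22 + I (p(m, I) = I - 22 = -22 + I)
C(y) = 32 (C(y) = -8*(-4) = 32)
O = -2368 (O = -74*32 = -2368)
√(O + p(-37, -55)) = √(-2368 + (-22 - 55)) = √(-2368 - 77) = √(-2445) = I*√2445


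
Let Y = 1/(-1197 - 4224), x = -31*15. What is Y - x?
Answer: 2520764/5421 ≈ 465.00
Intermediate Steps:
x = -465
Y = -1/5421 (Y = 1/(-5421) = -1/5421 ≈ -0.00018447)
Y - x = -1/5421 - 1*(-465) = -1/5421 + 465 = 2520764/5421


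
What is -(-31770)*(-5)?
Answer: -158850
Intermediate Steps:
-(-31770)*(-5) = -6354*25 = -158850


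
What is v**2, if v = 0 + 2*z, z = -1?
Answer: 4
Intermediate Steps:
v = -2 (v = 0 + 2*(-1) = 0 - 2 = -2)
v**2 = (-2)**2 = 4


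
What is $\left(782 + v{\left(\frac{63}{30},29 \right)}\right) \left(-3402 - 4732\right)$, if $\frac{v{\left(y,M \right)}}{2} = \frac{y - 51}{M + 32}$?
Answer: $- \frac{1936062814}{305} \approx -6.3477 \cdot 10^{6}$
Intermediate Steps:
$v{\left(y,M \right)} = \frac{2 \left(-51 + y\right)}{32 + M}$ ($v{\left(y,M \right)} = 2 \frac{y - 51}{M + 32} = 2 \frac{-51 + y}{32 + M} = \frac{2 \left(-51 + y\right)}{32 + M}$)
$\left(782 + v{\left(\frac{63}{30},29 \right)}\right) \left(-3402 - 4732\right) = \left(782 + \frac{2 \left(-51 + \frac{63}{30}\right)}{32 + 29}\right) \left(-3402 - 4732\right) = \left(782 + \frac{2 \left(-51 + 63 \cdot \frac{1}{30}\right)}{61}\right) \left(-8134\right) = \left(782 + 2 \cdot \frac{1}{61} \left(-51 + \frac{21}{10}\right)\right) \left(-8134\right) = \left(782 + 2 \cdot \frac{1}{61} \left(- \frac{489}{10}\right)\right) \left(-8134\right) = \left(782 - \frac{489}{305}\right) \left(-8134\right) = \frac{238021}{305} \left(-8134\right) = - \frac{1936062814}{305}$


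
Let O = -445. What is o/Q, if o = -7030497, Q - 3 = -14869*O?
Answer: -7030497/6616708 ≈ -1.0625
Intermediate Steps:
Q = 6616708 (Q = 3 - 14869*(-445) = 3 + 6616705 = 6616708)
o/Q = -7030497/6616708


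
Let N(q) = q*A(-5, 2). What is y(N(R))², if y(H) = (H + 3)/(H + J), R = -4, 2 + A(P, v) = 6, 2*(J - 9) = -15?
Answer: 676/841 ≈ 0.80381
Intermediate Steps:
J = 3/2 (J = 9 + (½)*(-15) = 9 - 15/2 = 3/2 ≈ 1.5000)
A(P, v) = 4 (A(P, v) = -2 + 6 = 4)
N(q) = 4*q (N(q) = q*4 = 4*q)
y(H) = (3 + H)/(3/2 + H) (y(H) = (H + 3)/(H + 3/2) = (3 + H)/(3/2 + H))
y(N(R))² = (2*(3 + 4*(-4))/(3 + 2*(4*(-4))))² = (2*(3 - 16)/(3 + 2*(-16)))² = (2*(-13)/(3 - 32))² = (2*(-13)/(-29))² = (2*(-1/29)*(-13))² = (26/29)² = 676/841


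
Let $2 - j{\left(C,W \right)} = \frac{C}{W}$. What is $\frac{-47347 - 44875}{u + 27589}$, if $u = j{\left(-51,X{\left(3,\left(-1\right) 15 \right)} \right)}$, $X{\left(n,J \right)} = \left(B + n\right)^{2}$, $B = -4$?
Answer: $- \frac{46111}{13821} \approx -3.3363$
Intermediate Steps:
$X{\left(n,J \right)} = \left(-4 + n\right)^{2}$
$j{\left(C,W \right)} = 2 - \frac{C}{W}$
$u = 53$ ($u = 2 - - \frac{51}{\left(-4 + 3\right)^{2}} = 2 - - \frac{51}{\left(-1\right)^{2}} = 2 - - \frac{51}{1} = 2 - \left(-51\right) 1 = 2 + 51 = 53$)
$\frac{-47347 - 44875}{u + 27589} = \frac{-47347 - 44875}{53 + 27589} = - \frac{92222}{27642} = \left(-92222\right) \frac{1}{27642} = - \frac{46111}{13821}$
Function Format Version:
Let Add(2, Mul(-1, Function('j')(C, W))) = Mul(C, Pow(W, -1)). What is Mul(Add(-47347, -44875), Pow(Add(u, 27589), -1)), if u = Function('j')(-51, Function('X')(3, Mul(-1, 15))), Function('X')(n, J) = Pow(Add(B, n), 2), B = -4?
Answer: Rational(-46111, 13821) ≈ -3.3363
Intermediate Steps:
Function('X')(n, J) = Pow(Add(-4, n), 2)
Function('j')(C, W) = Add(2, Mul(-1, C, Pow(W, -1))) (Function('j')(C, W) = Add(2, Mul(-1, Mul(C, Pow(W, -1)))) = Add(2, Mul(-1, C, Pow(W, -1))))
u = 53 (u = Add(2, Mul(-1, -51, Pow(Pow(Add(-4, 3), 2), -1))) = Add(2, Mul(-1, -51, Pow(Pow(-1, 2), -1))) = Add(2, Mul(-1, -51, Pow(1, -1))) = Add(2, Mul(-1, -51, 1)) = Add(2, 51) = 53)
Mul(Add(-47347, -44875), Pow(Add(u, 27589), -1)) = Mul(Add(-47347, -44875), Pow(Add(53, 27589), -1)) = Mul(-92222, Pow(27642, -1)) = Mul(-92222, Rational(1, 27642)) = Rational(-46111, 13821)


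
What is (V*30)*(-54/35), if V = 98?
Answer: -4536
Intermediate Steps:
(V*30)*(-54/35) = (98*30)*(-54/35) = 2940*(-54*1/35) = 2940*(-54/35) = -4536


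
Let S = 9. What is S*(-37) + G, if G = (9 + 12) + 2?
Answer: -310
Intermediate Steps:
G = 23 (G = 21 + 2 = 23)
S*(-37) + G = 9*(-37) + 23 = -333 + 23 = -310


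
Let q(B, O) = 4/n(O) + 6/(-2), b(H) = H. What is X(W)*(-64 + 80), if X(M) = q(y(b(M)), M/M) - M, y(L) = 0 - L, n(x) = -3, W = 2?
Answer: -304/3 ≈ -101.33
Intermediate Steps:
y(L) = -L
q(B, O) = -13/3 (q(B, O) = 4/(-3) + 6/(-2) = 4*(-⅓) + 6*(-½) = -4/3 - 3 = -13/3)
X(M) = -13/3 - M
X(W)*(-64 + 80) = (-13/3 - 1*2)*(-64 + 80) = (-13/3 - 2)*16 = -19/3*16 = -304/3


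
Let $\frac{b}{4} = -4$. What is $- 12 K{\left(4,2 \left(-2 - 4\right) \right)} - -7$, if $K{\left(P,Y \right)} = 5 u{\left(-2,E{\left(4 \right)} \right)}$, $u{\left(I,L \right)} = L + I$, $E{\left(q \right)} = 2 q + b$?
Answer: $607$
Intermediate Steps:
$b = -16$ ($b = 4 \left(-4\right) = -16$)
$E{\left(q \right)} = -16 + 2 q$ ($E{\left(q \right)} = 2 q - 16 = -16 + 2 q$)
$u{\left(I,L \right)} = I + L$
$K{\left(P,Y \right)} = -50$ ($K{\left(P,Y \right)} = 5 \left(-2 + \left(-16 + 2 \cdot 4\right)\right) = 5 \left(-2 + \left(-16 + 8\right)\right) = 5 \left(-2 - 8\right) = 5 \left(-10\right) = -50$)
$- 12 K{\left(4,2 \left(-2 - 4\right) \right)} - -7 = \left(-12\right) \left(-50\right) - -7 = 600 + 7 = 607$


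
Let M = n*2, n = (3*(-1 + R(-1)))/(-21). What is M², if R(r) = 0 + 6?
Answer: 100/49 ≈ 2.0408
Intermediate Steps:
R(r) = 6
n = -5/7 (n = (3*(-1 + 6))/(-21) = (3*5)*(-1/21) = 15*(-1/21) = -5/7 ≈ -0.71429)
M = -10/7 (M = -5/7*2 = -10/7 ≈ -1.4286)
M² = (-10/7)² = 100/49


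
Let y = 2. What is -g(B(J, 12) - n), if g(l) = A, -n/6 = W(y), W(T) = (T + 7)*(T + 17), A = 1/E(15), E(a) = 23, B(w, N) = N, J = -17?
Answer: -1/23 ≈ -0.043478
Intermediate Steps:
A = 1/23 ≈ 0.043478
W(T) = (7 + T)*(17 + T)
n = -1026 (n = -6*(119 + 2**2 + 24*2) = -6*(119 + 4 + 48) = -6*171 = -1026)
g(l) = 1/23
-g(B(J, 12) - n) = -1*1/23 = -1/23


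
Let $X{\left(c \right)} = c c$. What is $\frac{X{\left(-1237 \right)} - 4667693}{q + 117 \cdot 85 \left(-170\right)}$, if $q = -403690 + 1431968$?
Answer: $\frac{784381}{165593} \approx 4.7368$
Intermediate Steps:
$X{\left(c \right)} = c^{2}$
$q = 1028278$
$\frac{X{\left(-1237 \right)} - 4667693}{q + 117 \cdot 85 \left(-170\right)} = \frac{\left(-1237\right)^{2} - 4667693}{1028278 + 117 \cdot 85 \left(-170\right)} = \frac{1530169 - 4667693}{1028278 + 9945 \left(-170\right)} = - \frac{3137524}{1028278 - 1690650} = - \frac{3137524}{-662372} = \left(-3137524\right) \left(- \frac{1}{662372}\right) = \frac{784381}{165593}$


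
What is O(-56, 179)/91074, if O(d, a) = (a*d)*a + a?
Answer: -598039/30358 ≈ -19.700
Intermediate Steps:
O(d, a) = a + d*a**2 (O(d, a) = d*a**2 + a = a + d*a**2)
O(-56, 179)/91074 = (179*(1 + 179*(-56)))/91074 = (179*(1 - 10024))*(1/91074) = (179*(-10023))*(1/91074) = -1794117*1/91074 = -598039/30358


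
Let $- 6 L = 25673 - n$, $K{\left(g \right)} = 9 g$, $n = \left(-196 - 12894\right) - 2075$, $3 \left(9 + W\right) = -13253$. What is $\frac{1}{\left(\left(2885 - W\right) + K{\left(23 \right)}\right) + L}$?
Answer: $\frac{3}{2137} \approx 0.0014038$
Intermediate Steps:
$W = - \frac{13280}{3}$ ($W = -9 + \frac{1}{3} \left(-13253\right) = -9 - \frac{13253}{3} = - \frac{13280}{3} \approx -4426.7$)
$n = -15165$ ($n = -13090 - 2075 = -15165$)
$L = - \frac{20419}{3}$ ($L = - \frac{25673 - -15165}{6} = - \frac{25673 + 15165}{6} = \left(- \frac{1}{6}\right) 40838 = - \frac{20419}{3} \approx -6806.3$)
$\frac{1}{\left(\left(2885 - W\right) + K{\left(23 \right)}\right) + L} = \frac{1}{\left(\left(2885 - - \frac{13280}{3}\right) + 9 \cdot 23\right) - \frac{20419}{3}} = \frac{1}{\left(\left(2885 + \frac{13280}{3}\right) + 207\right) - \frac{20419}{3}} = \frac{1}{\left(\frac{21935}{3} + 207\right) - \frac{20419}{3}} = \frac{1}{\frac{22556}{3} - \frac{20419}{3}} = \frac{1}{\frac{2137}{3}} = \frac{3}{2137}$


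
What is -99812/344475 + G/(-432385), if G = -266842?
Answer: 9752637266/29789164575 ≈ 0.32739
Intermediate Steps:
-99812/344475 + G/(-432385) = -99812/344475 - 266842/(-432385) = -99812*1/344475 - 266842*(-1/432385) = -99812/344475 + 266842/432385 = 9752637266/29789164575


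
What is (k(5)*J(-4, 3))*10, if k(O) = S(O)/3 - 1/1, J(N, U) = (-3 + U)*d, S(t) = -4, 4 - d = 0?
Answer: 0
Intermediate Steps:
d = 4 (d = 4 - 1*0 = 4 + 0 = 4)
J(N, U) = -12 + 4*U (J(N, U) = (-3 + U)*4 = -12 + 4*U)
k(O) = -7/3 (k(O) = -4/3 - 1/1 = -4*⅓ - 1*1 = -4/3 - 1 = -7/3)
(k(5)*J(-4, 3))*10 = -7*(-12 + 4*3)/3*10 = -7*(-12 + 12)/3*10 = -7/3*0*10 = 0*10 = 0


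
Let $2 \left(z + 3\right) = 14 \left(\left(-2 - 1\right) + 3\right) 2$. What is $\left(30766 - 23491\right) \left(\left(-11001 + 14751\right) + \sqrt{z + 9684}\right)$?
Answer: $27281250 + 7275 \sqrt{9681} \approx 2.7997 \cdot 10^{7}$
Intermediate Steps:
$z = -3$ ($z = -3 + \frac{14 \left(\left(-2 - 1\right) + 3\right) 2}{2} = -3 + \frac{14 \left(-3 + 3\right) 2}{2} = -3 + \frac{14 \cdot 0 \cdot 2}{2} = -3 + \frac{0 \cdot 2}{2} = -3 + \frac{1}{2} \cdot 0 = -3 + 0 = -3$)
$\left(30766 - 23491\right) \left(\left(-11001 + 14751\right) + \sqrt{z + 9684}\right) = \left(30766 - 23491\right) \left(\left(-11001 + 14751\right) + \sqrt{-3 + 9684}\right) = 7275 \left(3750 + \sqrt{9681}\right) = 27281250 + 7275 \sqrt{9681}$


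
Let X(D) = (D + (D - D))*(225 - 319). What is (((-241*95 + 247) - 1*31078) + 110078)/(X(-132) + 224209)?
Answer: 56352/236617 ≈ 0.23816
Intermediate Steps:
X(D) = -94*D (X(D) = (D + 0)*(-94) = D*(-94) = -94*D)
(((-241*95 + 247) - 1*31078) + 110078)/(X(-132) + 224209) = (((-241*95 + 247) - 1*31078) + 110078)/(-94*(-132) + 224209) = (((-22895 + 247) - 31078) + 110078)/(12408 + 224209) = ((-22648 - 31078) + 110078)/236617 = (-53726 + 110078)*(1/236617) = 56352*(1/236617) = 56352/236617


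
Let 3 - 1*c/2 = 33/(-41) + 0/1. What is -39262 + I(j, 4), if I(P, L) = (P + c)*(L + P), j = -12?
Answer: -1608302/41 ≈ -39227.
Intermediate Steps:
c = 312/41 (c = 6 - 2*(33/(-41) + 0/1) = 6 - 2*(33*(-1/41) + 0*1) = 6 - 2*(-33/41 + 0) = 6 - 2*(-33/41) = 6 + 66/41 = 312/41 ≈ 7.6098)
I(P, L) = (312/41 + P)*(L + P) (I(P, L) = (P + 312/41)*(L + P) = (312/41 + P)*(L + P))
-39262 + I(j, 4) = -39262 + ((-12)**2 + (312/41)*4 + (312/41)*(-12) + 4*(-12)) = -39262 + (144 + 1248/41 - 3744/41 - 48) = -39262 + 1440/41 = -1608302/41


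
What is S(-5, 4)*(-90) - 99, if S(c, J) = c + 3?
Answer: 81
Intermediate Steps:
S(c, J) = 3 + c
S(-5, 4)*(-90) - 99 = (3 - 5)*(-90) - 99 = -2*(-90) - 99 = 180 - 99 = 81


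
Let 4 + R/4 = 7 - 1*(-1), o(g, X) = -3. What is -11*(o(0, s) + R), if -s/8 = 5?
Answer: -143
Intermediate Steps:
s = -40 (s = -8*5 = -40)
R = 16 (R = -16 + 4*(7 - 1*(-1)) = -16 + 4*(7 + 1) = -16 + 4*8 = -16 + 32 = 16)
-11*(o(0, s) + R) = -11*(-3 + 16) = -11*13 = -143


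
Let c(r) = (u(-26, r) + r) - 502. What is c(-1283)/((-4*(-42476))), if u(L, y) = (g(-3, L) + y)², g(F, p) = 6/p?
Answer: 277987459/28713776 ≈ 9.6813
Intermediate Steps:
u(L, y) = (y + 6/L)² (u(L, y) = (6/L + y)² = (y + 6/L)²)
c(r) = -502 + r + (6 - 26*r)²/676 (c(r) = ((6 - 26*r)²/(-26)² + r) - 502 = ((6 - 26*r)²/676 + r) - 502 = (r + (6 - 26*r)²/676) - 502 = -502 + r + (6 - 26*r)²/676)
c(-1283)/((-4*(-42476))) = (-84829/169 + (-1283)² + (7/13)*(-1283))/((-4*(-42476))) = (-84829/169 + 1646089 - 8981/13)/169904 = (277987459/169)*(1/169904) = 277987459/28713776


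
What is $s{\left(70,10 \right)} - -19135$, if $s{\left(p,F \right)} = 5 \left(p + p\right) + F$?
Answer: $19845$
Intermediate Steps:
$s{\left(p,F \right)} = F + 10 p$ ($s{\left(p,F \right)} = 5 \cdot 2 p + F = 10 p + F = F + 10 p$)
$s{\left(70,10 \right)} - -19135 = \left(10 + 10 \cdot 70\right) - -19135 = \left(10 + 700\right) + 19135 = 710 + 19135 = 19845$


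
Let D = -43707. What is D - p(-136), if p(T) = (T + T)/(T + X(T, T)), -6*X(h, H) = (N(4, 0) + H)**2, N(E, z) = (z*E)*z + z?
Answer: -3103203/71 ≈ -43707.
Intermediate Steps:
N(E, z) = z + E*z**2 (N(E, z) = (E*z)*z + z = E*z**2 + z = z + E*z**2)
X(h, H) = -H**2/6 (X(h, H) = -(0*(1 + 4*0) + H)**2/6 = -(0*(1 + 0) + H)**2/6 = -(0*1 + H)**2/6 = -(0 + H)**2/6 = -H**2/6)
p(T) = 2*T/(T - T**2/6) (p(T) = (T + T)/(T - T**2/6) = (2*T)/(T - T**2/6) = 2*T/(T - T**2/6))
D - p(-136) = -43707 - (-12)/(-6 - 136) = -43707 - (-12)/(-142) = -43707 - (-12)*(-1)/142 = -43707 - 1*6/71 = -43707 - 6/71 = -3103203/71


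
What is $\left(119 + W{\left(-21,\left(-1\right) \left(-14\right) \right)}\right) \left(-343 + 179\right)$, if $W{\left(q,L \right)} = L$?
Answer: $-21812$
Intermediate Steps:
$\left(119 + W{\left(-21,\left(-1\right) \left(-14\right) \right)}\right) \left(-343 + 179\right) = \left(119 - -14\right) \left(-343 + 179\right) = \left(119 + 14\right) \left(-164\right) = 133 \left(-164\right) = -21812$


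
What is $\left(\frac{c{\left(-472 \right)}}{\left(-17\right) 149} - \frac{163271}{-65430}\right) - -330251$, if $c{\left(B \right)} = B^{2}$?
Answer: $\frac{54719718790013}{165734190} \approx 3.3017 \cdot 10^{5}$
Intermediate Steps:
$\left(\frac{c{\left(-472 \right)}}{\left(-17\right) 149} - \frac{163271}{-65430}\right) - -330251 = \left(\frac{\left(-472\right)^{2}}{\left(-17\right) 149} - \frac{163271}{-65430}\right) - -330251 = \left(\frac{222784}{-2533} - - \frac{163271}{65430}\right) + 330251 = \left(222784 \left(- \frac{1}{2533}\right) + \frac{163271}{65430}\right) + 330251 = \left(- \frac{222784}{2533} + \frac{163271}{65430}\right) + 330251 = - \frac{14163191677}{165734190} + 330251 = \frac{54719718790013}{165734190}$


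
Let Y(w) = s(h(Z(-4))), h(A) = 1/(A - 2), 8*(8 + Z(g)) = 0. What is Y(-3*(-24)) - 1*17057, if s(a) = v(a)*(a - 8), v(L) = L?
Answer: -1705619/100 ≈ -17056.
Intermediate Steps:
Z(g) = -8 (Z(g) = -8 + (⅛)*0 = -8 + 0 = -8)
h(A) = 1/(-2 + A)
s(a) = a*(-8 + a) (s(a) = a*(a - 8) = a*(-8 + a))
Y(w) = 81/100 (Y(w) = (-8 + 1/(-2 - 8))/(-2 - 8) = (-8 + 1/(-10))/(-10) = -(-8 - ⅒)/10 = -⅒*(-81/10) = 81/100)
Y(-3*(-24)) - 1*17057 = 81/100 - 1*17057 = 81/100 - 17057 = -1705619/100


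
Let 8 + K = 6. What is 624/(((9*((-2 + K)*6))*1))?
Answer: -26/9 ≈ -2.8889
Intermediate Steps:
K = -2 (K = -8 + 6 = -2)
624/(((9*((-2 + K)*6))*1)) = 624/(((9*((-2 - 2)*6))*1)) = 624/(((9*(-4*6))*1)) = 624/(((9*(-24))*1)) = 624/((-216*1)) = 624/(-216) = 624*(-1/216) = -26/9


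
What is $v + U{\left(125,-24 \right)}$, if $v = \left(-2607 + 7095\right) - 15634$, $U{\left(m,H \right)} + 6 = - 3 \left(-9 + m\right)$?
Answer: $-11500$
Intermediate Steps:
$U{\left(m,H \right)} = 21 - 3 m$ ($U{\left(m,H \right)} = -6 - 3 \left(-9 + m\right) = -6 - \left(-27 + 3 m\right) = 21 - 3 m$)
$v = -11146$ ($v = 4488 - 15634 = -11146$)
$v + U{\left(125,-24 \right)} = -11146 + \left(21 - 375\right) = -11146 - 354 = -11500$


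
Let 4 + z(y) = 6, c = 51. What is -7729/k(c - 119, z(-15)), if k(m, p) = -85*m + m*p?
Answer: -7729/5644 ≈ -1.3694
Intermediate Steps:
z(y) = 2 (z(y) = -4 + 6 = 2)
-7729/k(c - 119, z(-15)) = -7729*1/((-85 + 2)*(51 - 119)) = -7729/((-68*(-83))) = -7729/5644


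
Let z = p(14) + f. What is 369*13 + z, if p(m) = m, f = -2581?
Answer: 2230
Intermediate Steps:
z = -2567 (z = 14 - 2581 = -2567)
369*13 + z = 369*13 - 2567 = 4797 - 2567 = 2230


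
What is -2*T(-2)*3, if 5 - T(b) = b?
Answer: -42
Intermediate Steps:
T(b) = 5 - b
-2*T(-2)*3 = -2*(5 - 1*(-2))*3 = -2*(5 + 2)*3 = -2*7*3 = -14*3 = -42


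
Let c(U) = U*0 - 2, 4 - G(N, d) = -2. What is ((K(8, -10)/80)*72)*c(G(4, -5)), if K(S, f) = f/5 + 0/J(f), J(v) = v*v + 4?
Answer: 18/5 ≈ 3.6000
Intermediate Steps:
G(N, d) = 6 (G(N, d) = 4 - 1*(-2) = 4 + 2 = 6)
J(v) = 4 + v² (J(v) = v² + 4 = 4 + v²)
K(S, f) = f/5 (K(S, f) = f/5 + 0/(4 + f²) = f*(⅕) + 0 = f/5 + 0 = f/5)
c(U) = -2 (c(U) = 0 - 2 = -2)
((K(8, -10)/80)*72)*c(G(4, -5)) = ((((⅕)*(-10))/80)*72)*(-2) = (-2*1/80*72)*(-2) = -1/40*72*(-2) = -9/5*(-2) = 18/5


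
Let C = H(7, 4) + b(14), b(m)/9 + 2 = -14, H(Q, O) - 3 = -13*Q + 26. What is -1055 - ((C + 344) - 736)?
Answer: -457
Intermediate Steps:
H(Q, O) = 29 - 13*Q (H(Q, O) = 3 + (-13*Q + 26) = 3 + (26 - 13*Q) = 29 - 13*Q)
b(m) = -144 (b(m) = -18 + 9*(-14) = -18 - 126 = -144)
C = -206 (C = (29 - 13*7) - 144 = (29 - 91) - 144 = -62 - 144 = -206)
-1055 - ((C + 344) - 736) = -1055 - ((-206 + 344) - 736) = -1055 - (138 - 736) = -1055 - 1*(-598) = -1055 + 598 = -457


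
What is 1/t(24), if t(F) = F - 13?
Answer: 1/11 ≈ 0.090909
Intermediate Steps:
t(F) = -13 + F
1/t(24) = 1/(-13 + 24) = 1/11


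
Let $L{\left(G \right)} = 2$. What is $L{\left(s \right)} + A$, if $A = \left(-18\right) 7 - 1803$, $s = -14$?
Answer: $-1927$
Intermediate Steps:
$A = -1929$ ($A = -126 - 1803 = -1929$)
$L{\left(s \right)} + A = 2 - 1929 = -1927$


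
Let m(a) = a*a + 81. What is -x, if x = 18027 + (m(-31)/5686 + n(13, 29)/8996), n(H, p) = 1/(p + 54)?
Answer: -38267692231219/2122777124 ≈ -18027.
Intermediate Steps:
n(H, p) = 1/(54 + p)
m(a) = 81 + a² (m(a) = a² + 81 = 81 + a²)
x = 38267692231219/2122777124 (x = 18027 + ((81 + (-31)²)/5686 + 1/((54 + 29)*8996)) = 18027 + ((81 + 961)*(1/5686) + (1/8996)/83) = 18027 + (1042*(1/5686) + (1/83)*(1/8996)) = 18027 + (521/2843 + 1/746668) = 18027 + 389016871/2122777124 = 38267692231219/2122777124 ≈ 18027.)
-x = -1*38267692231219/2122777124 = -38267692231219/2122777124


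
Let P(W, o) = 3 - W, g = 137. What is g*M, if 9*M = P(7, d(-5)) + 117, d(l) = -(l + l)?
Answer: 15481/9 ≈ 1720.1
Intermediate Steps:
d(l) = -2*l
M = 113/9 (M = ((3 - 1*7) + 117)/9 = ((3 - 7) + 117)/9 = (-4 + 117)/9 = (1/9)*113 = 113/9 ≈ 12.556)
g*M = 137*(113/9) = 15481/9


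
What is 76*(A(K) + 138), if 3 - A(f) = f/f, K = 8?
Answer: 10640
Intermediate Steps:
A(f) = 2 (A(f) = 3 - f/f = 3 - 1*1 = 3 - 1 = 2)
76*(A(K) + 138) = 76*(2 + 138) = 76*140 = 10640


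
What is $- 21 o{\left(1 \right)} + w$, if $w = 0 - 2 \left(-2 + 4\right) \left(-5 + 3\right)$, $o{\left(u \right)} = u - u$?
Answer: $8$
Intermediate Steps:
$o{\left(u \right)} = 0$
$w = 8$ ($w = 0 - 2 \cdot 2 \left(-2\right) = 0 - -8 = 0 + 8 = 8$)
$- 21 o{\left(1 \right)} + w = \left(-21\right) 0 + 8 = 0 + 8 = 8$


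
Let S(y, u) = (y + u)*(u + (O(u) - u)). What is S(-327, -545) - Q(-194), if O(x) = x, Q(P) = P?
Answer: 475434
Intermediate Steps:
S(y, u) = u*(u + y) (S(y, u) = (y + u)*(u + (u - u)) = (u + y)*(u + 0) = (u + y)*u = u*(u + y))
S(-327, -545) - Q(-194) = -545*(-545 - 327) - 1*(-194) = -545*(-872) + 194 = 475240 + 194 = 475434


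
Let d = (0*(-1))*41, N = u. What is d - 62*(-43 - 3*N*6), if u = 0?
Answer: 2666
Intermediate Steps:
N = 0
d = 0 (d = 0*41 = 0)
d - 62*(-43 - 3*N*6) = 0 - 62*(-43 - 3*0*6) = 0 - 62*(-43 + 0*6) = 0 - 62*(-43 + 0) = 0 - 62*(-43) = 0 - 1*(-2666) = 0 + 2666 = 2666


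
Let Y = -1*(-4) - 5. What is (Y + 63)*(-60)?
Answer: -3720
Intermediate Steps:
Y = -1 (Y = 4 - 5 = -1)
(Y + 63)*(-60) = (-1 + 63)*(-60) = 62*(-60) = -3720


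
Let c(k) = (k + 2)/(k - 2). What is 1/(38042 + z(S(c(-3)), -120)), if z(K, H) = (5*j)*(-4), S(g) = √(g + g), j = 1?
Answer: 1/38022 ≈ 2.6301e-5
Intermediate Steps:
c(k) = (2 + k)/(-2 + k)
S(g) = √2*√g (S(g) = √(2*g) = √2*√g)
z(K, H) = -20 (z(K, H) = (5*1)*(-4) = 5*(-4) = -20)
1/(38042 + z(S(c(-3)), -120)) = 1/(38042 - 20) = 1/38022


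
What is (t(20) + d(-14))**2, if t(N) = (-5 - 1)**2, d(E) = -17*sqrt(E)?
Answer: (36 - 17*I*sqrt(14))**2 ≈ -2750.0 - 4579.8*I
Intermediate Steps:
t(N) = 36 (t(N) = (-6)**2 = 36)
(t(20) + d(-14))**2 = (36 - 17*I*sqrt(14))**2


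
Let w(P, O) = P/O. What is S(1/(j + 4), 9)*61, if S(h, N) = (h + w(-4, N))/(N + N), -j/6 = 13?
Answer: -18605/11988 ≈ -1.5520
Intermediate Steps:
j = -78 (j = -6*13 = -78)
S(h, N) = (h - 4/N)/(2*N) (S(h, N) = (h - 4/N)/(N + N) = (h - 4/N)/((2*N)) = (h - 4/N)*(1/(2*N)) = (h - 4/N)/(2*N))
S(1/(j + 4), 9)*61 = ((½)*(-4 + 9/(-78 + 4))/9²)*61 = ((½)*(1/81)*(-4 + 9/(-74)))*61 = ((½)*(1/81)*(-4 + 9*(-1/74)))*61 = ((½)*(1/81)*(-4 - 9/74))*61 = ((½)*(1/81)*(-305/74))*61 = -305/11988*61 = -18605/11988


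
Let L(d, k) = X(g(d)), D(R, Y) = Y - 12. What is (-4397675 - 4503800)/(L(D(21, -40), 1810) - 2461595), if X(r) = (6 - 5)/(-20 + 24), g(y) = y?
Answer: 35605900/9846379 ≈ 3.6161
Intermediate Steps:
D(R, Y) = -12 + Y
X(r) = 1/4
L(d, k) = 1/4
(-4397675 - 4503800)/(L(D(21, -40), 1810) - 2461595) = (-4397675 - 4503800)/(1/4 - 2461595) = -8901475/(-9846379/4) = -8901475*(-4/9846379) = 35605900/9846379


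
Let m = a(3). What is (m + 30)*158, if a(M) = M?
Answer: 5214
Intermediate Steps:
m = 3
(m + 30)*158 = (3 + 30)*158 = 33*158 = 5214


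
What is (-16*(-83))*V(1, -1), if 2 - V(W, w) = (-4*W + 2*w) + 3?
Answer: 6640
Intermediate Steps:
V(W, w) = -1 - 2*w + 4*W (V(W, w) = 2 - ((-4*W + 2*w) + 3) = 2 - (3 - 4*W + 2*w) = 2 + (-3 - 2*w + 4*W) = -1 - 2*w + 4*W)
(-16*(-83))*V(1, -1) = (-16*(-83))*(-1 - 2*(-1) + 4*1) = 1328*(-1 + 2 + 4) = 1328*5 = 6640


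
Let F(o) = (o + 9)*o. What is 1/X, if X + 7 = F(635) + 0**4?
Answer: 1/408933 ≈ 2.4454e-6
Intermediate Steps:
F(o) = o*(9 + o) (F(o) = (9 + o)*o = o*(9 + o))
X = 408933 (X = -7 + (635*(9 + 635) + 0**4) = -7 + (635*644 + 0) = -7 + (408940 + 0) = -7 + 408940 = 408933)
1/X = 1/408933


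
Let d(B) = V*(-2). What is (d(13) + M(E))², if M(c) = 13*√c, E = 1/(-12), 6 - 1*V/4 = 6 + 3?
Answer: 6743/12 + 104*I*√3 ≈ 561.92 + 180.13*I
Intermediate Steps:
V = -12 (V = 24 - 4*(6 + 3) = 24 - 4*9 = 24 - 36 = -12)
d(B) = 24 (d(B) = -12*(-2) = 24)
E = -1/12 ≈ -0.083333
(d(13) + M(E))² = (24 + 13*√(-1/12))² = (24 + 13*(I*√3/6))² = (24 + 13*I*√3/6)²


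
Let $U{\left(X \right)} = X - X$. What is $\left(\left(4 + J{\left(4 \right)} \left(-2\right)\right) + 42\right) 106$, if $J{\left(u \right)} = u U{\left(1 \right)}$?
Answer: $4876$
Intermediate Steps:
$U{\left(X \right)} = 0$
$J{\left(u \right)} = 0$ ($J{\left(u \right)} = u 0 = 0$)
$\left(\left(4 + J{\left(4 \right)} \left(-2\right)\right) + 42\right) 106 = \left(\left(4 + 0 \left(-2\right)\right) + 42\right) 106 = \left(\left(4 + 0\right) + 42\right) 106 = \left(4 + 42\right) 106 = 46 \cdot 106 = 4876$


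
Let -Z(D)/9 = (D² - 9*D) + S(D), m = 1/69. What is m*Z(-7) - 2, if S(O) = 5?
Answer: -397/23 ≈ -17.261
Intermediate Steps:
m = 1/69 ≈ 0.014493
Z(D) = -45 - 9*D² + 81*D (Z(D) = -9*((D² - 9*D) + 5) = -9*(5 + D² - 9*D) = -45 - 9*D² + 81*D)
m*Z(-7) - 2 = (-45 - 9*(-7)² + 81*(-7))/69 - 2 = (-45 - 9*49 - 567)/69 - 2 = (-45 - 441 - 567)/69 - 2 = (1/69)*(-1053) - 2 = -351/23 - 2 = -397/23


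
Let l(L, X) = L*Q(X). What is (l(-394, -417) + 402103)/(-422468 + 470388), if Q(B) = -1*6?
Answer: 404467/47920 ≈ 8.4405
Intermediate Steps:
Q(B) = -6
l(L, X) = -6*L (l(L, X) = L*(-6) = -6*L)
(l(-394, -417) + 402103)/(-422468 + 470388) = (-6*(-394) + 402103)/(-422468 + 470388) = (2364 + 402103)/47920 = 404467*(1/47920) = 404467/47920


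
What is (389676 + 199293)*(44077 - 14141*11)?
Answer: -65654730306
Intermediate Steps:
(389676 + 199293)*(44077 - 14141*11) = 588969*(44077 - 155551) = 588969*(-111474) = -65654730306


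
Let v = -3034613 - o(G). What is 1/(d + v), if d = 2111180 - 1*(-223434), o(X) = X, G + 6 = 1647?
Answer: -1/701640 ≈ -1.4252e-6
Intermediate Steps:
G = 1641 (G = -6 + 1647 = 1641)
v = -3036254 (v = -3034613 - 1*1641 = -3034613 - 1641 = -3036254)
d = 2334614 (d = 2111180 + 223434 = 2334614)
1/(d + v) = 1/(2334614 - 3036254) = 1/(-701640) = -1/701640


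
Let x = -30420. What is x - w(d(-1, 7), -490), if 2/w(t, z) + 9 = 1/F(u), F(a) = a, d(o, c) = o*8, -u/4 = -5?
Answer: -5445140/179 ≈ -30420.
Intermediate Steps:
u = 20 (u = -4*(-5) = 20)
d(o, c) = 8*o
w(t, z) = -40/179 (w(t, z) = 2/(-9 + 1/20) = 2/(-179/20) = 2*(-20/179) = -40/179)
x - w(d(-1, 7), -490) = -30420 - 1*(-40/179) = -30420 + 40/179 = -5445140/179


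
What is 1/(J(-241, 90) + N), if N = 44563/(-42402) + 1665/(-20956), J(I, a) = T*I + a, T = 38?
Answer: -444288156/4029307229387 ≈ -0.00011026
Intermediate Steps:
J(I, a) = a + 38*I (J(I, a) = 38*I + a = a + 38*I)
N = -502230779/444288156 (N = 44563*(-1/42402) + 1665*(-1/20956) = -44563/42402 - 1665/20956 = -502230779/444288156 ≈ -1.1304)
1/(J(-241, 90) + N) = 1/((90 + 38*(-241)) - 502230779/444288156) = 1/((90 - 9158) - 502230779/444288156) = 1/(-9068 - 502230779/444288156) = 1/(-4029307229387/444288156) = -444288156/4029307229387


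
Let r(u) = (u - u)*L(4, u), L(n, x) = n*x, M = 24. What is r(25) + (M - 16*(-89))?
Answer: 1448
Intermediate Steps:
r(u) = 0 (r(u) = (u - u)*(4*u) = 0*(4*u) = 0)
r(25) + (M - 16*(-89)) = 0 + (24 - 16*(-89)) = 0 + (24 + 1424) = 0 + 1448 = 1448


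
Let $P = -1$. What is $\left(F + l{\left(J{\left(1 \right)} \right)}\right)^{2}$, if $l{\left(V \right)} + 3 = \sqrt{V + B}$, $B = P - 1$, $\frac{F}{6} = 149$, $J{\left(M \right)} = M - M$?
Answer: $\left(891 + i \sqrt{2}\right)^{2} \approx 7.9388 \cdot 10^{5} + 2520.0 i$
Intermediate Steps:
$J{\left(M \right)} = 0$
$F = 894$ ($F = 6 \cdot 149 = 894$)
$B = -2$ ($B = -1 - 1 = -2$)
$l{\left(V \right)} = -3 + \sqrt{-2 + V}$ ($l{\left(V \right)} = -3 + \sqrt{V - 2} = -3 + \sqrt{-2 + V}$)
$\left(F + l{\left(J{\left(1 \right)} \right)}\right)^{2} = \left(894 - \left(3 - \sqrt{-2 + 0}\right)\right)^{2} = \left(894 - \left(3 - \sqrt{-2}\right)\right)^{2} = \left(894 - \left(3 - i \sqrt{2}\right)\right)^{2} = \left(891 + i \sqrt{2}\right)^{2}$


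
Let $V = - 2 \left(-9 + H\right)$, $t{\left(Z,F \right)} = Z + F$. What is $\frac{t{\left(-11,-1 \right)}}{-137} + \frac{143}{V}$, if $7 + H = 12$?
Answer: $\frac{19687}{1096} \approx 17.963$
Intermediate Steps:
$H = 5$ ($H = -7 + 12 = 5$)
$t{\left(Z,F \right)} = F + Z$
$V = 8$ ($V = - 2 \left(-9 + 5\right) = \left(-2\right) \left(-4\right) = 8$)
$\frac{t{\left(-11,-1 \right)}}{-137} + \frac{143}{V} = \frac{-1 - 11}{-137} + \frac{143}{8} = \left(-12\right) \left(- \frac{1}{137}\right) + 143 \cdot \frac{1}{8} = \frac{12}{137} + \frac{143}{8} = \frac{19687}{1096}$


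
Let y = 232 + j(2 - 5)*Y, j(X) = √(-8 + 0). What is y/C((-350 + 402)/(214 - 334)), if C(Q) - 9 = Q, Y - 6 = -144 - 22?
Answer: 6960/257 - 9600*I*√2/257 ≈ 27.082 - 52.827*I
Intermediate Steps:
Y = -160 (Y = 6 + (-144 - 22) = 6 - 166 = -160)
C(Q) = 9 + Q
j(X) = 2*I*√2 (j(X) = √(-8) = 2*I*√2)
y = 232 - 320*I*√2 (y = 232 + (2*I*√2)*(-160) = 232 - 320*I*√2 ≈ 232.0 - 452.55*I)
y/C((-350 + 402)/(214 - 334)) = (232 - 320*I*√2)/(9 + (-350 + 402)/(214 - 334)) = (232 - 320*I*√2)/(9 + 52/(-120)) = (232 - 320*I*√2)/(9 + 52*(-1/120)) = (232 - 320*I*√2)/(9 - 13/30) = (232 - 320*I*√2)/(257/30) = (232 - 320*I*√2)*(30/257) = 6960/257 - 9600*I*√2/257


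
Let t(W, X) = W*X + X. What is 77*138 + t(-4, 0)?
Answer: 10626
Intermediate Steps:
t(W, X) = X + W*X
77*138 + t(-4, 0) = 77*138 + 0*(1 - 4) = 10626 + 0*(-3) = 10626 + 0 = 10626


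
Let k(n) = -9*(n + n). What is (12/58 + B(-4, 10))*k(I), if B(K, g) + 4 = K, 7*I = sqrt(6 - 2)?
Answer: 8136/203 ≈ 40.079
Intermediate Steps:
I = 2/7 (I = sqrt(6 - 2)/7 = sqrt(4)/7 = (1/7)*2 = 2/7 ≈ 0.28571)
B(K, g) = -4 + K
k(n) = -18*n
(12/58 + B(-4, 10))*k(I) = (12/58 + (-4 - 4))*(-18*2/7) = (12*(1/58) - 8)*(-36/7) = (6/29 - 8)*(-36/7) = -226/29*(-36/7) = 8136/203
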